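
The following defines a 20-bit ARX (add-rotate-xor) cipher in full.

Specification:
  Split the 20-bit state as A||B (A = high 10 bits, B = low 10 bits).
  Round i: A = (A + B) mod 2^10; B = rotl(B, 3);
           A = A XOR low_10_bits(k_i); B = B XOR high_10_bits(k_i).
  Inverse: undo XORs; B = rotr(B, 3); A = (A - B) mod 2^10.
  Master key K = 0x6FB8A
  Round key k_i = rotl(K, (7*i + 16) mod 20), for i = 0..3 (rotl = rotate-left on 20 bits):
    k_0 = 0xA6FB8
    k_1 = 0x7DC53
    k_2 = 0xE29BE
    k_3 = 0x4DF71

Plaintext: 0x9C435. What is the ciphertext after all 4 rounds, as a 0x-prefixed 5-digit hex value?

s_0 = plaintext = 0x9C435
s_1 = Round(s_0, k_0) = 0x47B33
s_2 = Round(s_1, k_1) = 0x00869
s_3 = Round(s_2, k_2) = 0x754C2
s_4 = Round(s_3, k_3) = 0x79B26

0x79B26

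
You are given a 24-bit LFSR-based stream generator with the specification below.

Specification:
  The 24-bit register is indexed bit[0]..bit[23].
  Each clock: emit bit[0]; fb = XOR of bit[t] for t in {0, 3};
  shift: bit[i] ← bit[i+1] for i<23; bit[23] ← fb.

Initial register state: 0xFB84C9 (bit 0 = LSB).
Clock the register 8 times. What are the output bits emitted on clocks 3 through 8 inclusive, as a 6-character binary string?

reg_0 = 0xFB84C9
clock 1: out=1, reg = 0x7DC264
clock 2: out=0, reg = 0x3EE132
clock 3: out=0, reg = 0x1F7099
clock 4: out=1, reg = 0x0FB84C
clock 5: out=0, reg = 0x87DC26
clock 6: out=0, reg = 0x43EE13
clock 7: out=1, reg = 0xA1F709
clock 8: out=1, reg = 0x50FB84

010011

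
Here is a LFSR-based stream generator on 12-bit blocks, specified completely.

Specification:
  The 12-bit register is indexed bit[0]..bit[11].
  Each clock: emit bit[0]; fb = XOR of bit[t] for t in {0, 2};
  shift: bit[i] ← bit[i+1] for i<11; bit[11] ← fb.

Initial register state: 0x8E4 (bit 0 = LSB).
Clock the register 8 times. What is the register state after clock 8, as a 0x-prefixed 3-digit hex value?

0xDD8

reg_0 = 0x8E4
clock 1: out=0, reg = 0xC72
clock 2: out=0, reg = 0x639
clock 3: out=1, reg = 0xB1C
clock 4: out=0, reg = 0xD8E
clock 5: out=0, reg = 0xEC7
clock 6: out=1, reg = 0x763
clock 7: out=1, reg = 0xBB1
clock 8: out=1, reg = 0xDD8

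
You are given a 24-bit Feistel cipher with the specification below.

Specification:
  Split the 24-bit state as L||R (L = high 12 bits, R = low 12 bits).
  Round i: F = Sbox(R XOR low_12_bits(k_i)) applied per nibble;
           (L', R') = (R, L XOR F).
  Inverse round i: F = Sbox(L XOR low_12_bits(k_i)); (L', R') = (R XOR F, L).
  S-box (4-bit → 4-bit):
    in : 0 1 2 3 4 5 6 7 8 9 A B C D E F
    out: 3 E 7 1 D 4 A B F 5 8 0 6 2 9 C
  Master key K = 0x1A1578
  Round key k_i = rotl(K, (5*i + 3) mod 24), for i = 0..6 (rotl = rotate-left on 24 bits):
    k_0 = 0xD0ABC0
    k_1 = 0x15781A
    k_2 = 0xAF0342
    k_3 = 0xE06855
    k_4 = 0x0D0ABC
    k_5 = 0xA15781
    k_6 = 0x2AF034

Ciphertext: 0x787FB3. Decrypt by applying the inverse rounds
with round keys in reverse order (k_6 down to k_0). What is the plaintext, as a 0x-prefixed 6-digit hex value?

0x88F1B6

s_0 = ciphertext = 0x787FB3
s_1 = InvRound(s_0, k_6) = 0x4B2787
s_2 = InvRound(s_1, k_5) = 0x6964B2
s_3 = InvRound(s_2, k_4) = 0x2CA696
s_4 = InvRound(s_3, k_3) = 0xECA2CA
s_5 = InvRound(s_4, k_2) = 0x035ECA
s_6 = InvRound(s_5, k_1) = 0x1B6035
s_7 = InvRound(s_6, k_0) = 0x88F1B6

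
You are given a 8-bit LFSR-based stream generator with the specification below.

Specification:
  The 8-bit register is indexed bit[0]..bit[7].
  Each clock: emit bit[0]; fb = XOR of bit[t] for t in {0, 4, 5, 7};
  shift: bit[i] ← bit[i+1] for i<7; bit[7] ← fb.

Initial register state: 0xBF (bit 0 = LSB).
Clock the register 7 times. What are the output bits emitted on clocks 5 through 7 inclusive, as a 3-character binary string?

reg_0 = 0xBF
clock 1: out=1, reg = 0x5F
clock 2: out=1, reg = 0x2F
clock 3: out=1, reg = 0x17
clock 4: out=1, reg = 0x0B
clock 5: out=1, reg = 0x85
clock 6: out=1, reg = 0x42
clock 7: out=0, reg = 0x21

110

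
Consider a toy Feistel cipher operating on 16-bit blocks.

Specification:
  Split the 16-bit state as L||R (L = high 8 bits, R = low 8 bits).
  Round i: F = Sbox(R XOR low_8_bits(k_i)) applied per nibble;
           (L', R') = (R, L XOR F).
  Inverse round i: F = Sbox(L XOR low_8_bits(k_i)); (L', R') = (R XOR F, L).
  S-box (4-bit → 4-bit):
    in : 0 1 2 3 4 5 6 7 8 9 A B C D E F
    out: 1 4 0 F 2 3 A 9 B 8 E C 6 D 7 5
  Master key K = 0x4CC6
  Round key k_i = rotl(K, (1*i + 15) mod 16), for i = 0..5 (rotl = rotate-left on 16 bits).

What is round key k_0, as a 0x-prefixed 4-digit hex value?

K = 0x4CC6
k_0 = rotl(K, (1*0+15) mod 16) = rotl(K, 15) = 0x2663

0x2663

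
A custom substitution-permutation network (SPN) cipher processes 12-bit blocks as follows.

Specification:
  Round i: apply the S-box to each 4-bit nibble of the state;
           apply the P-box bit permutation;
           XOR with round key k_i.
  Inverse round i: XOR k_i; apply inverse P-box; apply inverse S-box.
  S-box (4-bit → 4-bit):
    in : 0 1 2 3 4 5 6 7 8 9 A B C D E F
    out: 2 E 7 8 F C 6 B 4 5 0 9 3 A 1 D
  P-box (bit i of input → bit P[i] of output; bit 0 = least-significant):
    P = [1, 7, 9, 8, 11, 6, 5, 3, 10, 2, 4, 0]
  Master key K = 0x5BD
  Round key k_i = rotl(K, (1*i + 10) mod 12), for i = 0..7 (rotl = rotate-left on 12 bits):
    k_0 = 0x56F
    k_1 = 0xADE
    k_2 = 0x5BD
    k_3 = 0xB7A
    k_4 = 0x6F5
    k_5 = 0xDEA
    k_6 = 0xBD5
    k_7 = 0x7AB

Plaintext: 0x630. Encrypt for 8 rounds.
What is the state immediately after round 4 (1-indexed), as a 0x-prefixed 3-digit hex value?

0xF74

s_0 = plaintext = 0x630
s_1 = Round(s_0, k_0) = 0x5F3
s_2 = Round(s_1, k_1) = 0x3E7
s_3 = Round(s_2, k_2) = 0xC3E
s_4 = Round(s_3, k_3) = 0xF74
s_5 = Round(s_4, k_4) = 0x92E
s_6 = Round(s_5, k_5) = 0x198
s_7 = Round(s_6, k_6) = 0x1E0
s_8 = Round(s_7, k_7) = 0xF3E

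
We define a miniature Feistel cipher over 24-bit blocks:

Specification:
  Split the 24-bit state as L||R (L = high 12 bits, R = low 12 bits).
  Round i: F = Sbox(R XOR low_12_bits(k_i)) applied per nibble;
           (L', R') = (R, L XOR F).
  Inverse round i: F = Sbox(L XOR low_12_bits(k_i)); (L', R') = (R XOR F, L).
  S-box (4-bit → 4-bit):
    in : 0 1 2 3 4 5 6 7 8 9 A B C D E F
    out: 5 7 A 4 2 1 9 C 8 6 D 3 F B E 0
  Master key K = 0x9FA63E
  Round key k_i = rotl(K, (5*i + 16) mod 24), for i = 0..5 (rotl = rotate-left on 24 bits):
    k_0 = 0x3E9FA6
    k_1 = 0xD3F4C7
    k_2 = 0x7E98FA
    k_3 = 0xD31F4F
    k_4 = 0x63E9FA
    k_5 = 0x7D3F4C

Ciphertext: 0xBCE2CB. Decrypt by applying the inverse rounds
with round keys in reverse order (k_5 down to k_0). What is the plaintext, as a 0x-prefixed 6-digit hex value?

s_0 = ciphertext = 0xBCE2CB
s_1 = InvRound(s_0, k_5) = 0x041BCE
s_2 = InvRound(s_1, k_4) = 0xDFD041
s_3 = InvRound(s_2, k_3) = 0xA7BDFD
s_4 = InvRound(s_3, k_2) = 0x77AA7B
s_5 = InvRound(s_4, k_1) = 0xE4077A
s_6 = InvRound(s_5, k_0) = 0x093E40

0x093E40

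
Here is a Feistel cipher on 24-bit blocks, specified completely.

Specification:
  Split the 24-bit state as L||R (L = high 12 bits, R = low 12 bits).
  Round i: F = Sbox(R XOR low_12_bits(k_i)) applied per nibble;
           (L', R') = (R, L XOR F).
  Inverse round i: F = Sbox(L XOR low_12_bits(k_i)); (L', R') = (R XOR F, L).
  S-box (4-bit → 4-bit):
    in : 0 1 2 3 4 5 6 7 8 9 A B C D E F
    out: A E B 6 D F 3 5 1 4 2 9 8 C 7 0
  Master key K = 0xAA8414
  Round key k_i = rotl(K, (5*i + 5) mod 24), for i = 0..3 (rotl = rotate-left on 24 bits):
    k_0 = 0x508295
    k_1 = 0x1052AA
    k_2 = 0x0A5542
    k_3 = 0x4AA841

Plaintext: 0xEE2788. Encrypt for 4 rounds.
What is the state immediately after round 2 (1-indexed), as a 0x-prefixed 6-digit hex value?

s_0 = plaintext = 0xEE2788
s_1 = Round(s_0, k_0) = 0x78810E
s_2 = Round(s_1, k_1) = 0x10E1A5
s_3 = Round(s_2, k_2) = 0x1A5C7B
s_4 = Round(s_3, k_3) = 0xC7BCC7

0x10E1A5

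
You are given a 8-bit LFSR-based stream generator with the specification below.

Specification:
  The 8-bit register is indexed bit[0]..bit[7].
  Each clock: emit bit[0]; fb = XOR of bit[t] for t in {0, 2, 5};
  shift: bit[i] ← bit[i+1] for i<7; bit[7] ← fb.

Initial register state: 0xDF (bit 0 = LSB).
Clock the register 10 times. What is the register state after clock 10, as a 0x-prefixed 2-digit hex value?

0x67

reg_0 = 0xDF
clock 1: out=1, reg = 0x6F
clock 2: out=1, reg = 0xB7
clock 3: out=1, reg = 0xDB
clock 4: out=1, reg = 0xED
clock 5: out=1, reg = 0xF6
clock 6: out=0, reg = 0x7B
clock 7: out=1, reg = 0x3D
clock 8: out=1, reg = 0x9E
clock 9: out=0, reg = 0xCF
clock 10: out=1, reg = 0x67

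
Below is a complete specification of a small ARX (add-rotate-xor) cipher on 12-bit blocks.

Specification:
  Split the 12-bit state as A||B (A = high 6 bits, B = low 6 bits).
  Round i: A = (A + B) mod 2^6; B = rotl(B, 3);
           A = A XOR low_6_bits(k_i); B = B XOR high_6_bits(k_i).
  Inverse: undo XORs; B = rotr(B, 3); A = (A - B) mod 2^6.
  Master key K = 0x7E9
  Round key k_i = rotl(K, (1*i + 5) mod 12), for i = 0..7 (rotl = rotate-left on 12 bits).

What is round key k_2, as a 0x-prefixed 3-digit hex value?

0x4BF

K = 0x7E9
k_0 = rotl(K, (1*0+5) mod 12) = rotl(K, 5) = 0xD2F
k_1 = rotl(K, (1*1+5) mod 12) = rotl(K, 6) = 0xA5F
k_2 = rotl(K, (1*2+5) mod 12) = rotl(K, 7) = 0x4BF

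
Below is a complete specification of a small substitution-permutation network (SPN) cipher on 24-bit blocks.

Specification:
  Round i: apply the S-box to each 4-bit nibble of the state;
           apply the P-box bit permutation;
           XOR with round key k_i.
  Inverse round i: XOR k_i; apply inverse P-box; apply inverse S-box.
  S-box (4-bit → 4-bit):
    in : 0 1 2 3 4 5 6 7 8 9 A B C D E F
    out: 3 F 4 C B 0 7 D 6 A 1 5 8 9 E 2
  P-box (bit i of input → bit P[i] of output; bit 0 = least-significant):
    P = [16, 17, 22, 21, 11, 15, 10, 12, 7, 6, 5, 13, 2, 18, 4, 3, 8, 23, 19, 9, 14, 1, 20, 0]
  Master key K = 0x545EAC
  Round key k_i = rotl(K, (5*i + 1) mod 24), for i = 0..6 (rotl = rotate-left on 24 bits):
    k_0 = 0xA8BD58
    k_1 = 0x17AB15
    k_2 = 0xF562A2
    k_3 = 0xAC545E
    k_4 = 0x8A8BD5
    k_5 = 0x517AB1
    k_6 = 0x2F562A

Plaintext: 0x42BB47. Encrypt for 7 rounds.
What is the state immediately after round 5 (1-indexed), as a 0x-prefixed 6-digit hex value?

s_0 = plaintext = 0x42BB47
s_1 = Round(s_0, k_0) = 0xC165EF
s_2 = Round(s_1, k_1) = 0x993C00
s_3 = Round(s_2, k_2) = 0x76C8B9
s_4 = Round(s_3, k_3) = 0x161937
s_5 = Round(s_4, k_4) = 0x77FE8A
s_6 = Round(s_5, k_5) = 0x4C9DD0
s_7 = Round(s_6, k_6) = 0x282CA1

0x77FE8A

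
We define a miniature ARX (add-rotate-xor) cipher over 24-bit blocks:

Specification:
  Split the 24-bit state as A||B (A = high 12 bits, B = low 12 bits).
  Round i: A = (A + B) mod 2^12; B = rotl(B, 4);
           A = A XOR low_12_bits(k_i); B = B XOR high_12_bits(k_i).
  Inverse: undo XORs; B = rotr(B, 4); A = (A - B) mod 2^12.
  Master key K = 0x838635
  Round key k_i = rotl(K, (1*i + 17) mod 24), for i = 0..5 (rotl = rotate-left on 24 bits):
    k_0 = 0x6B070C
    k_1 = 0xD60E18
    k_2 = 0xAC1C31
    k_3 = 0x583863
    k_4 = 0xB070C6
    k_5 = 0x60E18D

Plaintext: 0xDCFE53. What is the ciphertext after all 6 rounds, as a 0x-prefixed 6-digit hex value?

s_0 = plaintext = 0xDCFE53
s_1 = Round(s_0, k_0) = 0xB2E38E
s_2 = Round(s_1, k_1) = 0x0A4583
s_3 = Round(s_2, k_2) = 0xA162F4
s_4 = Round(s_3, k_3) = 0x569AC1
s_5 = Round(s_4, k_4) = 0x0EC71D
s_6 = Round(s_5, k_5) = 0x9847D9

0x9847D9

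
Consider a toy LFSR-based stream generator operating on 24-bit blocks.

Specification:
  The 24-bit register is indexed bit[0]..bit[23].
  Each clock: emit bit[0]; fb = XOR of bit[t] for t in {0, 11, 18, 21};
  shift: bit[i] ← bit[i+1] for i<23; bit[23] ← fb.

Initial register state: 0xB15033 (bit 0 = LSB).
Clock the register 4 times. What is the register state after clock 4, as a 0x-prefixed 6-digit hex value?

reg_0 = 0xB15033
clock 1: out=1, reg = 0x58A819
clock 2: out=1, reg = 0x2C540C
clock 3: out=0, reg = 0x162A06
clock 4: out=0, reg = 0x0B1503

0x0B1503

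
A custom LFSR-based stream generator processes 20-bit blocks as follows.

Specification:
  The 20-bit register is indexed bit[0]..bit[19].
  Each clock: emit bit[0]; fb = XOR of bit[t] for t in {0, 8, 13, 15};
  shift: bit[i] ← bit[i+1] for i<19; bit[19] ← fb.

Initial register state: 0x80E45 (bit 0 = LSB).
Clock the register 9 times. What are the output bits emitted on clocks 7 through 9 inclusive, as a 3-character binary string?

reg_0 = 0x80E45
clock 1: out=1, reg = 0xC0722
clock 2: out=0, reg = 0xE0391
clock 3: out=1, reg = 0x701C8
clock 4: out=0, reg = 0xB80E4
clock 5: out=0, reg = 0xDC072
clock 6: out=0, reg = 0xEE039
clock 7: out=1, reg = 0xF701C
clock 8: out=0, reg = 0xFB80E
clock 9: out=0, reg = 0x7DC07

100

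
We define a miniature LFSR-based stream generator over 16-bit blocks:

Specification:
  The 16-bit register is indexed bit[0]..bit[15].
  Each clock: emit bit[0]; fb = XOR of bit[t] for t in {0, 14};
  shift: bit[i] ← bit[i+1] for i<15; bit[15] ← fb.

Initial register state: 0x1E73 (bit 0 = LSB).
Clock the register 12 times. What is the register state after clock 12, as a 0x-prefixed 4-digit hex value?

reg_0 = 0x1E73
clock 1: out=1, reg = 0x8F39
clock 2: out=1, reg = 0xC79C
clock 3: out=0, reg = 0xE3CE
clock 4: out=0, reg = 0xF1E7
clock 5: out=1, reg = 0x78F3
clock 6: out=1, reg = 0x3C79
clock 7: out=1, reg = 0x9E3C
clock 8: out=0, reg = 0x4F1E
clock 9: out=0, reg = 0xA78F
clock 10: out=1, reg = 0xD3C7
clock 11: out=1, reg = 0x69E3
clock 12: out=1, reg = 0x34F1

0x34F1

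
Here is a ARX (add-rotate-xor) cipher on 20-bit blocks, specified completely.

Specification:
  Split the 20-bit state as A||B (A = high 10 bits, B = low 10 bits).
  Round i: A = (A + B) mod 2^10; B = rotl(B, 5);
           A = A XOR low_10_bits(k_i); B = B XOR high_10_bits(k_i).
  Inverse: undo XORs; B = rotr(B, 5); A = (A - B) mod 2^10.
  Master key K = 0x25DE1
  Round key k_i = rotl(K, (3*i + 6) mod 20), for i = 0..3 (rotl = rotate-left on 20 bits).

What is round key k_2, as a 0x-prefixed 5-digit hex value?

K = 0x25DE1
k_0 = rotl(K, (3*0+6) mod 20) = rotl(K, 6) = 0x77849
k_1 = rotl(K, (3*1+6) mod 20) = rotl(K, 9) = 0xBC24B
k_2 = rotl(K, (3*2+6) mod 20) = rotl(K, 12) = 0xE125D

0xE125D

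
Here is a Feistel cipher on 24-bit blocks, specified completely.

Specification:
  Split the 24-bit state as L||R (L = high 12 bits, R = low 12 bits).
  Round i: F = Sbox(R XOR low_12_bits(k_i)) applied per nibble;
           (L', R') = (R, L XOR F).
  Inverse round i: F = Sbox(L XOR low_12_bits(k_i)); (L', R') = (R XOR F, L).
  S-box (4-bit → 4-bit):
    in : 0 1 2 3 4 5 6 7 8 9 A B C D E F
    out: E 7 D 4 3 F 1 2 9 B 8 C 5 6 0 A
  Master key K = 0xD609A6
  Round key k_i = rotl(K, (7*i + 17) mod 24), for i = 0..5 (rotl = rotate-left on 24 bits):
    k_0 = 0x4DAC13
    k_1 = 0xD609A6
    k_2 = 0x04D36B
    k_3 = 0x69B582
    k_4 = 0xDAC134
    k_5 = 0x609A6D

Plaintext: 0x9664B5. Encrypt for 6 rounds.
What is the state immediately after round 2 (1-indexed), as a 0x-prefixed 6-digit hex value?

0x0E7F82

s_0 = plaintext = 0x9664B5
s_1 = Round(s_0, k_0) = 0x4B50E7
s_2 = Round(s_1, k_1) = 0x0E7F82
s_3 = Round(s_2, k_2) = 0xF825EC
s_4 = Round(s_3, k_3) = 0x5EC192
s_5 = Round(s_4, k_4) = 0x192B6D
s_6 = Round(s_5, k_5) = 0xB6D67C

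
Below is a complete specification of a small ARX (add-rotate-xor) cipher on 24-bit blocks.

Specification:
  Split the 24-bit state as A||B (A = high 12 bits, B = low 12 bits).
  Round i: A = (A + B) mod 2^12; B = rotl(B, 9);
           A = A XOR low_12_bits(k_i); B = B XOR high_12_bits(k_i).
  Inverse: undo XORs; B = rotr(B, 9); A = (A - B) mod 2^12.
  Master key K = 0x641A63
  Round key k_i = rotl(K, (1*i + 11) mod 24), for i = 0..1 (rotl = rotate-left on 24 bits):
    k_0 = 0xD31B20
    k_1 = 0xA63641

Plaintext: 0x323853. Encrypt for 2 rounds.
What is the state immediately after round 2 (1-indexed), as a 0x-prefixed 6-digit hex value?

0xCD0D24

s_0 = plaintext = 0x323853
s_1 = Round(s_0, k_0) = 0x056A3B
s_2 = Round(s_1, k_1) = 0xCD0D24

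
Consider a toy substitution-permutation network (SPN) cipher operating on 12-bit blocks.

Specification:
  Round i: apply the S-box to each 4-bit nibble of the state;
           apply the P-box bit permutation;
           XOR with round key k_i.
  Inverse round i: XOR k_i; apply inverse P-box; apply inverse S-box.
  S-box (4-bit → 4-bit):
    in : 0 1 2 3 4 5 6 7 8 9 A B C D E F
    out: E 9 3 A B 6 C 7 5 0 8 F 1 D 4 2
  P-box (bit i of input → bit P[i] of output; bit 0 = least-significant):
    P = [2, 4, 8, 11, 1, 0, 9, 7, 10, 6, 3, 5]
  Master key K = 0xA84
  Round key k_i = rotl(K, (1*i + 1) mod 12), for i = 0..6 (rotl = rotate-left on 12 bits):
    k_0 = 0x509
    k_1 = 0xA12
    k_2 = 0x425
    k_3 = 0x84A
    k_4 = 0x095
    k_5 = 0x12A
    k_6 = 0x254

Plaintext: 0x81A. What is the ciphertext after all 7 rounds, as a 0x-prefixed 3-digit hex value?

0x215

s_0 = plaintext = 0x81A
s_1 = Round(s_0, k_0) = 0x983
s_2 = Round(s_1, k_1) = 0x000
s_3 = Round(s_2, k_2) = 0xFDC
s_4 = Round(s_3, k_3) = 0xA8C
s_5 = Round(s_4, k_4) = 0x2B3
s_6 = Round(s_5, k_5) = 0xFF9
s_7 = Round(s_6, k_6) = 0x215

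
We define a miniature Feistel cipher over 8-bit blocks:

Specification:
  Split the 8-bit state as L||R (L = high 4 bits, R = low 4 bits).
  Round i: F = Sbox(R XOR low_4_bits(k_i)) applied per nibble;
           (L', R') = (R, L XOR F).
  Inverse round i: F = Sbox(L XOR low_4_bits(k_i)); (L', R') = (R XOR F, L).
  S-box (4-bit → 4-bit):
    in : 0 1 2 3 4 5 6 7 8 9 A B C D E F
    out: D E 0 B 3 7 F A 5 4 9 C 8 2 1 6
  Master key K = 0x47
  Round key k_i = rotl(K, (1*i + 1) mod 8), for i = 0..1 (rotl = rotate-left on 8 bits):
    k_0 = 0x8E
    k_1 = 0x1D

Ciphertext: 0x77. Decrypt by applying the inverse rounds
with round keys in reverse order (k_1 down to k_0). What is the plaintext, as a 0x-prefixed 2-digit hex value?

s_0 = ciphertext = 0x77
s_1 = InvRound(s_0, k_1) = 0xE7
s_2 = InvRound(s_1, k_0) = 0xAE

0xAE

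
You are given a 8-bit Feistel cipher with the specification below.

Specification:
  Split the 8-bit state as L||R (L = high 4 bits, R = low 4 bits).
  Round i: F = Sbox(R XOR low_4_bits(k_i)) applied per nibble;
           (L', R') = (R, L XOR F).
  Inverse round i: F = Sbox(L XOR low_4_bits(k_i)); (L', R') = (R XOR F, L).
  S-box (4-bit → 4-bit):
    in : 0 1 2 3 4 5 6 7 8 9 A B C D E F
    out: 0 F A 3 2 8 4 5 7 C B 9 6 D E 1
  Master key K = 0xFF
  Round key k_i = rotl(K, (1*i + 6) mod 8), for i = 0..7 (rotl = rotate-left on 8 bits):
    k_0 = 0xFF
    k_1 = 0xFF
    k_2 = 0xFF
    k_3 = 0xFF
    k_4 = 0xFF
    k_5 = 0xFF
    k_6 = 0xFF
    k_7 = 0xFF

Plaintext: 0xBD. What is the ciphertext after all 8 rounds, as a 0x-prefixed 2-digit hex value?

s_0 = plaintext = 0xBD
s_1 = Round(s_0, k_0) = 0xD1
s_2 = Round(s_1, k_1) = 0x13
s_3 = Round(s_2, k_2) = 0x37
s_4 = Round(s_3, k_3) = 0x74
s_5 = Round(s_4, k_4) = 0x4E
s_6 = Round(s_5, k_5) = 0xEB
s_7 = Round(s_6, k_6) = 0xBC
s_8 = Round(s_7, k_7) = 0xC8

0xC8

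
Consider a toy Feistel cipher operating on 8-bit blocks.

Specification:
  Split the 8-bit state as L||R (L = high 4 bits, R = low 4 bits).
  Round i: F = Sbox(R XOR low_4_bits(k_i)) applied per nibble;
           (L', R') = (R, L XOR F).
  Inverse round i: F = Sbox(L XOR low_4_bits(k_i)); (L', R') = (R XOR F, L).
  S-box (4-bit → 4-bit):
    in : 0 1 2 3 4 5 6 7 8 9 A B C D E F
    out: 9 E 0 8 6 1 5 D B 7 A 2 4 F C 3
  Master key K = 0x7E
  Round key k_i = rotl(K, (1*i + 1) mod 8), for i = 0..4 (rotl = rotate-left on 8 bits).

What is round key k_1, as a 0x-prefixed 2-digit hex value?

0xF9

K = 0x7E
k_0 = rotl(K, (1*0+1) mod 8) = rotl(K, 1) = 0xFC
k_1 = rotl(K, (1*1+1) mod 8) = rotl(K, 2) = 0xF9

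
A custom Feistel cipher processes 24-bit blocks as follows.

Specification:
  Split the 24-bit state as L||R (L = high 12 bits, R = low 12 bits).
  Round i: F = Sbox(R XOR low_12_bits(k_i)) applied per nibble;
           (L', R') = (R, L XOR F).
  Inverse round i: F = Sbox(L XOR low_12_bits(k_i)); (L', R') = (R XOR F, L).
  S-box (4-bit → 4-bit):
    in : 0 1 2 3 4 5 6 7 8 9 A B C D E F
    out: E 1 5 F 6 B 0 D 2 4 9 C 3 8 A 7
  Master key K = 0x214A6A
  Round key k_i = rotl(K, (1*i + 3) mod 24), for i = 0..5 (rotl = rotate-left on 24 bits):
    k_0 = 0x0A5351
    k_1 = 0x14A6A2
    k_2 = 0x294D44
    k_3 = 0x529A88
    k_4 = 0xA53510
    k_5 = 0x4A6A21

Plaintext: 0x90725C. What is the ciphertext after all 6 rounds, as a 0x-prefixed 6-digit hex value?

0x79F43A

s_0 = plaintext = 0x90725C
s_1 = Round(s_0, k_0) = 0x25C8EF
s_2 = Round(s_1, k_1) = 0x8EF834
s_3 = Round(s_2, k_2) = 0x834331
s_4 = Round(s_3, k_3) = 0x331CF0
s_5 = Round(s_4, k_4) = 0xCF079F
s_6 = Round(s_5, k_5) = 0x79F43A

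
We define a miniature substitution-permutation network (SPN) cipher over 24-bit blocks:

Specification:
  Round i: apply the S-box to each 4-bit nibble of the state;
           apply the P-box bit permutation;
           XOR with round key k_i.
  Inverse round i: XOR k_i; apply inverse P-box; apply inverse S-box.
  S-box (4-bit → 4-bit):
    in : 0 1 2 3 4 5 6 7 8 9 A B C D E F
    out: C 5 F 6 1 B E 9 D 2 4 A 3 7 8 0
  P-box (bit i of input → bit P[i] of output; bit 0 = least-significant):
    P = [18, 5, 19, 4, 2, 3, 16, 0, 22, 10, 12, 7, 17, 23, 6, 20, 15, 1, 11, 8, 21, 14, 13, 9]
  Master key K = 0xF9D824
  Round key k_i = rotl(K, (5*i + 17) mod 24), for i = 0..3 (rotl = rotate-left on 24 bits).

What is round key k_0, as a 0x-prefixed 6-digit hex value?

K = 0xF9D824
k_0 = rotl(K, (5*0+17) mod 24) = rotl(K, 17) = 0x49F3B0

0x49F3B0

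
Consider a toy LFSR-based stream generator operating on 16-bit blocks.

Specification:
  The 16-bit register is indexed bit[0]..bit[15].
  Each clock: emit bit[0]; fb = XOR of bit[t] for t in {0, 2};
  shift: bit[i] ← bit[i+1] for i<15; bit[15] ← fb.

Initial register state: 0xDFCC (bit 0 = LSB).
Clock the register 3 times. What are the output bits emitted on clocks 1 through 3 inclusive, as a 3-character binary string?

reg_0 = 0xDFCC
clock 1: out=0, reg = 0xEFE6
clock 2: out=0, reg = 0xF7F3
clock 3: out=1, reg = 0xFBF9

001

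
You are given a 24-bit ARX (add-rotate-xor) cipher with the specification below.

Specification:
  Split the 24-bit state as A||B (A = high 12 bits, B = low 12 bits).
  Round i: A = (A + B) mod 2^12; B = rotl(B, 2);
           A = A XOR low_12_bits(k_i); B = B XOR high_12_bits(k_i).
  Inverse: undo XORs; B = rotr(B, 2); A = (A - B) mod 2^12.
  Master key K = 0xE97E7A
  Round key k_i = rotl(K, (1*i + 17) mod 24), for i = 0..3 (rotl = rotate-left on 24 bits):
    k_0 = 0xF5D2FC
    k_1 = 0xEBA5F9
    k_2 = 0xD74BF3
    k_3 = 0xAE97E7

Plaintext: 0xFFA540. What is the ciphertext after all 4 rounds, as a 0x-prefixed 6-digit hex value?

0x1423BD

s_0 = plaintext = 0xFFA540
s_1 = Round(s_0, k_0) = 0x7C6A5C
s_2 = Round(s_1, k_1) = 0x7DB7C8
s_3 = Round(s_2, k_2) = 0x450255
s_4 = Round(s_3, k_3) = 0x1423BD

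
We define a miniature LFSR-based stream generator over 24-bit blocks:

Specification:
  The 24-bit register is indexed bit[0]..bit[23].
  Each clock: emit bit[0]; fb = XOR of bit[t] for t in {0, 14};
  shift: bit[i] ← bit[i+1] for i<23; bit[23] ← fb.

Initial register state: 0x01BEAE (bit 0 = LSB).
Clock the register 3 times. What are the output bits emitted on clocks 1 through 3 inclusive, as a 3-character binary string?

011

reg_0 = 0x01BEAE
clock 1: out=0, reg = 0x00DF57
clock 2: out=1, reg = 0x006FAB
clock 3: out=1, reg = 0x0037D5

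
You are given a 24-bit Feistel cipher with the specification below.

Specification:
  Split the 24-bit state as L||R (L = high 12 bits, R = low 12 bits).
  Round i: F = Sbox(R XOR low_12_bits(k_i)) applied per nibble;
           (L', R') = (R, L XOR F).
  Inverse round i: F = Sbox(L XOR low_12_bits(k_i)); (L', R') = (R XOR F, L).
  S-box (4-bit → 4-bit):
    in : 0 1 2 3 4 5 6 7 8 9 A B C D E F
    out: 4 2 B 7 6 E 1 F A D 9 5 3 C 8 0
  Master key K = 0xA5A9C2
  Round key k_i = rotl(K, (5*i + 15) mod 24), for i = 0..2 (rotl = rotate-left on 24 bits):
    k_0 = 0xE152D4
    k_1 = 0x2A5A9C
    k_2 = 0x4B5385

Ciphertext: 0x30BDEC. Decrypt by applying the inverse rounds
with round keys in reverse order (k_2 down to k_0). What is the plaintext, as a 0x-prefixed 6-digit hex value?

s_0 = ciphertext = 0x30BDEC
s_1 = InvRound(s_0, k_2) = 0x94430B
s_2 = InvRound(s_1, k_1) = 0x4C1944
s_3 = InvRound(s_2, k_0) = 0x86A4C1

0x86A4C1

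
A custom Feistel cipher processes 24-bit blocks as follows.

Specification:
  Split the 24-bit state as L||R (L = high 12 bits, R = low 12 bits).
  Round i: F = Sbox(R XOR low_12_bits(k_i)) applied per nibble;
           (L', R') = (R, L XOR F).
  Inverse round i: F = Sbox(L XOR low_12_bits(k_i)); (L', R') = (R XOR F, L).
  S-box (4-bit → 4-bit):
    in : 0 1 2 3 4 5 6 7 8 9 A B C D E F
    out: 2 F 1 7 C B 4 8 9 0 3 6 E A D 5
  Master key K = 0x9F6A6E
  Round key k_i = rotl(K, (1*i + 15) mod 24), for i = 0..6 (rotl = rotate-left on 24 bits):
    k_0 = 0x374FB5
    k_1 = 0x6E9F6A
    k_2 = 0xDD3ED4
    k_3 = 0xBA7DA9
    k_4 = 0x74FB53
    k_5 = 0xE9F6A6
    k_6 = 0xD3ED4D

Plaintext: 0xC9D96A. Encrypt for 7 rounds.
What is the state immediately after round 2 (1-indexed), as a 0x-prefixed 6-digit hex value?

s_0 = plaintext = 0xC9D96A
s_1 = Round(s_0, k_0) = 0x96A838
s_2 = Round(s_1, k_1) = 0x8381DB
s_3 = Round(s_2, k_2) = 0x1DBD1D
s_4 = Round(s_3, k_3) = 0xD1D3B7
s_5 = Round(s_4, k_4) = 0x3B74C1
s_6 = Round(s_5, k_5) = 0x4C12FF
s_7 = Round(s_6, k_6) = 0x2FF1A0

0x8381DB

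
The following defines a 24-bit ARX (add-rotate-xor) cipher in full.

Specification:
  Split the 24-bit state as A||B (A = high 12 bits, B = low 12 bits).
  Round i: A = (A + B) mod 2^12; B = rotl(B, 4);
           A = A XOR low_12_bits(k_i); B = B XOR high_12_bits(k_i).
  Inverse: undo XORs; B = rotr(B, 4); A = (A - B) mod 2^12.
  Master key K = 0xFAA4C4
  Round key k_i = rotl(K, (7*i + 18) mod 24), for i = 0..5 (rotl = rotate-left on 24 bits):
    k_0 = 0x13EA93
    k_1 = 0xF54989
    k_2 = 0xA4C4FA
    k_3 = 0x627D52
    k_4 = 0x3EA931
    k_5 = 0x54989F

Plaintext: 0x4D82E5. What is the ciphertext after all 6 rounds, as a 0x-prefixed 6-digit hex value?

0x2FEF7D

s_0 = plaintext = 0x4D82E5
s_1 = Round(s_0, k_0) = 0xD2EF6C
s_2 = Round(s_1, k_1) = 0x51399B
s_3 = Round(s_2, k_2) = 0xA543F5
s_4 = Round(s_3, k_3) = 0x31B974
s_5 = Round(s_4, k_4) = 0x5BE4A3
s_6 = Round(s_5, k_5) = 0x2FEF7D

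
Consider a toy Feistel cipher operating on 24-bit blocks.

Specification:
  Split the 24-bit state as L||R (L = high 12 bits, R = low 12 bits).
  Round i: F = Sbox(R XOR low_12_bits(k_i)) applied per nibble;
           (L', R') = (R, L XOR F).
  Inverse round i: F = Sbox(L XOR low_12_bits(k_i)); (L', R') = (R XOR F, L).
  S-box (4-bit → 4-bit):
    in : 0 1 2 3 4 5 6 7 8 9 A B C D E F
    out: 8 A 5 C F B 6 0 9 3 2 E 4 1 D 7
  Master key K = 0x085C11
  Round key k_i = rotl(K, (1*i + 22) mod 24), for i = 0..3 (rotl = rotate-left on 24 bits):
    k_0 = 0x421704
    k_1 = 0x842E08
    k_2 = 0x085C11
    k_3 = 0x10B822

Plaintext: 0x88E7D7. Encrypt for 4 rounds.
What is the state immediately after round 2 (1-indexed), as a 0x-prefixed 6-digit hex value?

s_0 = plaintext = 0x88E7D7
s_1 = Round(s_0, k_0) = 0x7D7092
s_2 = Round(s_1, k_1) = 0x092AE5
s_3 = Round(s_2, k_2) = 0xAE56ED
s_4 = Round(s_3, k_3) = 0x6ED7A2

0x092AE5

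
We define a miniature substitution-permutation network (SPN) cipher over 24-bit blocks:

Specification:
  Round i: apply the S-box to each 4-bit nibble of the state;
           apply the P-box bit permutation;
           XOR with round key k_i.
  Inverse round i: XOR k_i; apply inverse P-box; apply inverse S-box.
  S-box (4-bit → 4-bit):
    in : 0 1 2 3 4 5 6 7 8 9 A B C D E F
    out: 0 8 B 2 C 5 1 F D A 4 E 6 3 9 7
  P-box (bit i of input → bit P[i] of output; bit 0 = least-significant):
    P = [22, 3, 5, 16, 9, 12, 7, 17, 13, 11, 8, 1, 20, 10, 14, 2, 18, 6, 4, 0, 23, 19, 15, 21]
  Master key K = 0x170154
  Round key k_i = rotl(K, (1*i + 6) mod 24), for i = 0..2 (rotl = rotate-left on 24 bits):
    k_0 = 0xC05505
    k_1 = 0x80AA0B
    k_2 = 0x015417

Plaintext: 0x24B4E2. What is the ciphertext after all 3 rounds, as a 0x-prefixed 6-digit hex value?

s_0 = plaintext = 0x24B4E2
s_1 = Round(s_0, k_0) = 0x2B121A
s_2 = Round(s_1, k_1) = 0x2A827C
s_3 = Round(s_2, k_2) = 0xBB2EA9

0xBB2EA9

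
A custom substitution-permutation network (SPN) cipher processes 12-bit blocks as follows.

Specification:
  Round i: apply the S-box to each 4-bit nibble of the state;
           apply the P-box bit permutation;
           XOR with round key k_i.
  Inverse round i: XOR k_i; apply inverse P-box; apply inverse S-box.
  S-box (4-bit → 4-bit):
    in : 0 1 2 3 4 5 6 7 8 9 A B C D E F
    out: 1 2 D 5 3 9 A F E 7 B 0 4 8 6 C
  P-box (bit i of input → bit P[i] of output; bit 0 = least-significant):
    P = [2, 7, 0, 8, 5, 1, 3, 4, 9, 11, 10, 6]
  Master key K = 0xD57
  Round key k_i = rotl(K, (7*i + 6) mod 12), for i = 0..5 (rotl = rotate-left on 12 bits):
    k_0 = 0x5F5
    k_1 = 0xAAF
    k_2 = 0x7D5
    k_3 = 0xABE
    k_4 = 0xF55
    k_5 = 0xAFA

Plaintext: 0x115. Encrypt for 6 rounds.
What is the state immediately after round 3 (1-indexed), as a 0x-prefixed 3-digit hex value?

0xAD0

s_0 = plaintext = 0x115
s_1 = Round(s_0, k_0) = 0xCF3
s_2 = Round(s_1, k_1) = 0xEB2
s_3 = Round(s_2, k_2) = 0xAD0
s_4 = Round(s_3, k_3) = 0x0EA
s_5 = Round(s_4, k_4) = 0xCDB
s_6 = Round(s_5, k_5) = 0xEEA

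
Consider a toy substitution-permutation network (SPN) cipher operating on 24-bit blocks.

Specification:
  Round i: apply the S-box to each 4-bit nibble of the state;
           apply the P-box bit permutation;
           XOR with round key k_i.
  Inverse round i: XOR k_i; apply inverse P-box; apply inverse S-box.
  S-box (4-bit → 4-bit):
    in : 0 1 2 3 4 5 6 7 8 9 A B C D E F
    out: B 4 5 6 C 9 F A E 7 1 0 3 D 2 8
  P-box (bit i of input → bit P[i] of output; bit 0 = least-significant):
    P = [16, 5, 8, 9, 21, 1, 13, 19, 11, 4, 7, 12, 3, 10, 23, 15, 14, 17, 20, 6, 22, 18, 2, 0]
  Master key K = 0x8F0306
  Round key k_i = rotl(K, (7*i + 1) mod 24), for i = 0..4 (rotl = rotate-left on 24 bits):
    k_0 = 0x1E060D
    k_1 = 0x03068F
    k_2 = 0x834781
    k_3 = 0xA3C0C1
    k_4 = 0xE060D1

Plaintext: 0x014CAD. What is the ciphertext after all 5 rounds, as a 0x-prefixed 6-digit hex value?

s_0 = plaintext = 0x014CAD
s_1 = Round(s_0, k_0) = 0xEB8D1C
s_2 = Round(s_1, k_1) = 0x86BA2F
s_3 = Round(s_2, k_2) = 0xB52DC4
s_4 = Round(s_3, k_3) = 0x039B0B
s_5 = Round(s_4, k_4) = 0x1E64DA

0x1E64DA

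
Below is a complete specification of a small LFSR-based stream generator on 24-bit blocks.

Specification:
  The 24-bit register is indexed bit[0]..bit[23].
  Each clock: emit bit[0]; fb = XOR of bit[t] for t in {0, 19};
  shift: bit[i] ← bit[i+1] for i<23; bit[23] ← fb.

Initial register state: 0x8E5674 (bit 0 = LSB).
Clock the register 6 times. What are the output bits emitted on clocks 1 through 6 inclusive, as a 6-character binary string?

reg_0 = 0x8E5674
clock 1: out=0, reg = 0xC72B3A
clock 2: out=0, reg = 0x63959D
clock 3: out=1, reg = 0xB1CACE
clock 4: out=0, reg = 0x58E567
clock 5: out=1, reg = 0x2C72B3
clock 6: out=1, reg = 0x163959

001011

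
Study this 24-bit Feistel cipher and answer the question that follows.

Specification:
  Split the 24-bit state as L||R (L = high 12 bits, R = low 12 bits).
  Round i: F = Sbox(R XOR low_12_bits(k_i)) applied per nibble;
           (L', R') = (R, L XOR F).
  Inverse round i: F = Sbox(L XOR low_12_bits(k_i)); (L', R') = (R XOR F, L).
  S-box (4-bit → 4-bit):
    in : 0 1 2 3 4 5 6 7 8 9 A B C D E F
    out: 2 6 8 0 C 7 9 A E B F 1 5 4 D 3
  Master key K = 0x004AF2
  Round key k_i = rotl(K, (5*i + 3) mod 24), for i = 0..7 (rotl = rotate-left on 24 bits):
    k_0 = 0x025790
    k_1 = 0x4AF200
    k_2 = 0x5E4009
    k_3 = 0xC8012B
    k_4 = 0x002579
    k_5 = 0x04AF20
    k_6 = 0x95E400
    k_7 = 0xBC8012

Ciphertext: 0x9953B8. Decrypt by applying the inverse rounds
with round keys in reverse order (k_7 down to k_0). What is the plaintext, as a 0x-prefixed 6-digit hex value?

0x9F0CA3

s_0 = ciphertext = 0x9953B8
s_1 = InvRound(s_0, k_7) = 0x852995
s_2 = InvRound(s_1, k_6) = 0xCED852
s_3 = InvRound(s_2, k_5) = 0x806CED
s_4 = InvRound(s_3, k_4) = 0x84E806
s_5 = InvRound(s_4, k_3) = 0x39184E
s_6 = InvRound(s_5, k_2) = 0x8F0391
s_7 = InvRound(s_6, k_1) = 0xCA38F0
s_8 = InvRound(s_7, k_0) = 0x9F0CA3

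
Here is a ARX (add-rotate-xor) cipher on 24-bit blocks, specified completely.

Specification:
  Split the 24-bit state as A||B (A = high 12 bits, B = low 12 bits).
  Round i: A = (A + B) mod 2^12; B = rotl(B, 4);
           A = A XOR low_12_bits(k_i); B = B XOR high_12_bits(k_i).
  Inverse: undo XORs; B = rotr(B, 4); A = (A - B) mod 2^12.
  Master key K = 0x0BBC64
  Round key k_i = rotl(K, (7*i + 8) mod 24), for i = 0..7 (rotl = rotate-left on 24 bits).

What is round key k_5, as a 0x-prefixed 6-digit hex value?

0x205DE3

K = 0x0BBC64
k_0 = rotl(K, (7*0+8) mod 24) = rotl(K, 8) = 0xBC640B
k_1 = rotl(K, (7*1+8) mod 24) = rotl(K, 15) = 0x3205DE
k_2 = rotl(K, (7*2+8) mod 24) = rotl(K, 22) = 0x02EF19
k_3 = rotl(K, (7*3+8) mod 24) = rotl(K, 5) = 0x778C81
k_4 = rotl(K, (7*4+8) mod 24) = rotl(K, 12) = 0xC640BB
k_5 = rotl(K, (7*5+8) mod 24) = rotl(K, 19) = 0x205DE3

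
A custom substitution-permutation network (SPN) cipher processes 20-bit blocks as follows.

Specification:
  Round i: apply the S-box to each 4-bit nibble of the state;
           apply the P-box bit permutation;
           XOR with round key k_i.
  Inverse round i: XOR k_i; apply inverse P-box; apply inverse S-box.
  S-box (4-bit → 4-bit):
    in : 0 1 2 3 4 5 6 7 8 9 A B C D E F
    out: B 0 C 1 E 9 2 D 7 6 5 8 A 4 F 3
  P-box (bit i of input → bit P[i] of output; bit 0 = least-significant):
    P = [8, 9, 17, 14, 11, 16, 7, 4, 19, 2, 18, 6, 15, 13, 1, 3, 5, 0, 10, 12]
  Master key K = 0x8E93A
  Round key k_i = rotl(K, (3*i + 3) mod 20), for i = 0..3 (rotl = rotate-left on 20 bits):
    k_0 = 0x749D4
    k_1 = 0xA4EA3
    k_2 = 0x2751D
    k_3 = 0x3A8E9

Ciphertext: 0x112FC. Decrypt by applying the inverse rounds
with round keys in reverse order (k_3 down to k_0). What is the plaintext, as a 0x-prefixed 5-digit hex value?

s_0 = ciphertext = 0x112FC
s_1 = InvRound(s_0, k_3) = 0xCF659
s_2 = InvRound(s_1, k_2) = 0x13E18
s_3 = InvRound(s_2, k_1) = 0x04342
s_4 = InvRound(s_3, k_0) = 0x1D9E9

0x1D9E9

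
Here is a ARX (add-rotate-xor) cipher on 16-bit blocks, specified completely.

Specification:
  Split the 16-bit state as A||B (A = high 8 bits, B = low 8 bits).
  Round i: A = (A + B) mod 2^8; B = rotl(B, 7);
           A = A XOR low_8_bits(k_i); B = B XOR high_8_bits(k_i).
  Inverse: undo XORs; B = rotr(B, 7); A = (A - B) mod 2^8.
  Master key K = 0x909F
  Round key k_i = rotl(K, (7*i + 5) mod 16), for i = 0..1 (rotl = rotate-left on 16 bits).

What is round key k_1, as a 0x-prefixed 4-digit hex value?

0xF909

K = 0x909F
k_0 = rotl(K, (7*0+5) mod 16) = rotl(K, 5) = 0x13F2
k_1 = rotl(K, (7*1+5) mod 16) = rotl(K, 12) = 0xF909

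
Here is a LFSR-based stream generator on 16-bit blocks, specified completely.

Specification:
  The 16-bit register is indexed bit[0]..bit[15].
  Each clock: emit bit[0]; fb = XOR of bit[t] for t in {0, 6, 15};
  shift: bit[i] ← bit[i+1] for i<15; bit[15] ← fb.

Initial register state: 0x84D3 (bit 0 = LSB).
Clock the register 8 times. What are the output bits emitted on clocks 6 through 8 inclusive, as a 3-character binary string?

reg_0 = 0x84D3
clock 1: out=1, reg = 0xC269
clock 2: out=1, reg = 0xE134
clock 3: out=0, reg = 0xF09A
clock 4: out=0, reg = 0xF84D
clock 5: out=1, reg = 0xFC26
clock 6: out=0, reg = 0xFE13
clock 7: out=1, reg = 0x7F09
clock 8: out=1, reg = 0xBF84

011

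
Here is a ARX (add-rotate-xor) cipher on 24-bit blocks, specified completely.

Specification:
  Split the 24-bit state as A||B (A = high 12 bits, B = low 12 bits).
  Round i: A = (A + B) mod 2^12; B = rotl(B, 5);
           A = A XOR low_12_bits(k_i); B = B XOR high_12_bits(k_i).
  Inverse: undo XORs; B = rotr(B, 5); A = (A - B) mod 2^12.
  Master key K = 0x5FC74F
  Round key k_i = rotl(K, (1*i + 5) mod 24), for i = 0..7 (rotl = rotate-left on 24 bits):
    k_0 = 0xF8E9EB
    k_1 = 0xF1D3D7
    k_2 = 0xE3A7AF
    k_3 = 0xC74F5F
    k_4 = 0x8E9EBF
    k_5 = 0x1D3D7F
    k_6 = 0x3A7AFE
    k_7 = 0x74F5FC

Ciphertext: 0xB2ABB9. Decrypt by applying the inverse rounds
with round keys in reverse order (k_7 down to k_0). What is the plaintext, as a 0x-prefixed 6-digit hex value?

0x89E0B2

s_0 = ciphertext = 0xB2ABB9
s_1 = InvRound(s_0, k_7) = 0x36FB67
s_2 = InvRound(s_1, k_6) = 0x94B046
s_3 = InvRound(s_2, k_5) = 0x9A8A8C
s_4 = InvRound(s_3, k_4) = 0x484293
s_5 = InvRound(s_4, k_3) = 0x7E43F7
s_6 = InvRound(s_5, k_2) = 0x95D6EE
s_7 = InvRound(s_6, k_1) = 0x0BB9CF
s_8 = InvRound(s_7, k_0) = 0x89E0B2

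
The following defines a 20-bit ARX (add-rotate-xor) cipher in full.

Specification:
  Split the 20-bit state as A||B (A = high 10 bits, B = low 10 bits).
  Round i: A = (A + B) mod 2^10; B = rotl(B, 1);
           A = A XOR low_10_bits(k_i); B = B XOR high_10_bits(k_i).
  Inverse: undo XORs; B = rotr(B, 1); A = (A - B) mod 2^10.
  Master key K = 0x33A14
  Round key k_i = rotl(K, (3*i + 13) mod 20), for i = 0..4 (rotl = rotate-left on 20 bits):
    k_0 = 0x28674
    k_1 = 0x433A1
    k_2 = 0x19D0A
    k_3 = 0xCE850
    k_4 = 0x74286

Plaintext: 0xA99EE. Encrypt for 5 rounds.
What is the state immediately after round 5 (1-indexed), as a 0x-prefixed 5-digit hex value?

s_0 = plaintext = 0xA99EE
s_1 = Round(s_0, k_0) = 0xB837D
s_2 = Round(s_1, k_1) = 0x7F3F7
s_3 = Round(s_2, k_2) = 0x3E788
s_4 = Round(s_3, k_3) = 0x3442B
s_5 = Round(s_4, k_4) = 0x9E986

0x9E986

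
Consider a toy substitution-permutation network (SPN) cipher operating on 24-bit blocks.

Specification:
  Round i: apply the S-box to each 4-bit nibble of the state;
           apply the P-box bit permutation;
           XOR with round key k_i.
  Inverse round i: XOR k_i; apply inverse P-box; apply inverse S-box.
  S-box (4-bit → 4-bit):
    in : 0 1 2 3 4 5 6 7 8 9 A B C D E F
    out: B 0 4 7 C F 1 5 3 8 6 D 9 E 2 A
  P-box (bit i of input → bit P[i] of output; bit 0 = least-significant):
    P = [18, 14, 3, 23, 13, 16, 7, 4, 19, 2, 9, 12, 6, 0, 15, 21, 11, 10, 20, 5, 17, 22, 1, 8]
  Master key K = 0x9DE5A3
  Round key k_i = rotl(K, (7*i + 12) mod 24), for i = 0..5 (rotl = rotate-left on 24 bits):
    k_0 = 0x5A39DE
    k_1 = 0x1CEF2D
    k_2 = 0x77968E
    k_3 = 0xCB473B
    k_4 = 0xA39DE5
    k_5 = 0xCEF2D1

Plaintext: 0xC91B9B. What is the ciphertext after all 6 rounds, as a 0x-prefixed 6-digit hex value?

s_0 = plaintext = 0xC91B9B
s_1 = Round(s_0, k_0) = 0xD42AE6
s_2 = Round(s_1, k_1) = 0x496C0B
s_3 = Round(s_2, k_2) = 0xFAA7F4
s_4 = Round(s_3, k_3) = 0x12C022
s_5 = Round(s_4, k_4) = 0x9B8D29
s_6 = Round(s_5, k_5) = 0x5EE934

0x5EE934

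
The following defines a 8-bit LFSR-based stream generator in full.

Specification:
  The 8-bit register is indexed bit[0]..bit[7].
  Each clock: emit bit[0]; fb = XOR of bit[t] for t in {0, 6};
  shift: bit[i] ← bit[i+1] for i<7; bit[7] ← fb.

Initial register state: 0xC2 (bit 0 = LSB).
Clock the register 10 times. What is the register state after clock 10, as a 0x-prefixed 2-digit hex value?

0xE5

reg_0 = 0xC2
clock 1: out=0, reg = 0xE1
clock 2: out=1, reg = 0x70
clock 3: out=0, reg = 0xB8
clock 4: out=0, reg = 0x5C
clock 5: out=0, reg = 0xAE
clock 6: out=0, reg = 0x57
clock 7: out=1, reg = 0x2B
clock 8: out=1, reg = 0x95
clock 9: out=1, reg = 0xCA
clock 10: out=0, reg = 0xE5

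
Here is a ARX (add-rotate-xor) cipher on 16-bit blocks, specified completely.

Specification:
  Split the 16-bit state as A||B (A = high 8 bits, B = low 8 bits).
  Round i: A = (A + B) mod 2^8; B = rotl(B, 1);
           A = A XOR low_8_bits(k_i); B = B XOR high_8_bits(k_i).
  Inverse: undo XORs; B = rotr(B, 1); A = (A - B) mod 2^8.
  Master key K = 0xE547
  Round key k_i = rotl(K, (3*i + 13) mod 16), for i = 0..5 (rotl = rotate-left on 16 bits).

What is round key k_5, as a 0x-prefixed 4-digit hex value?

0x7E54

K = 0xE547
k_0 = rotl(K, (3*0+13) mod 16) = rotl(K, 13) = 0xFCA8
k_1 = rotl(K, (3*1+13) mod 16) = rotl(K, 0) = 0xE547
k_2 = rotl(K, (3*2+13) mod 16) = rotl(K, 3) = 0x2A3F
k_3 = rotl(K, (3*3+13) mod 16) = rotl(K, 6) = 0x51F9
k_4 = rotl(K, (3*4+13) mod 16) = rotl(K, 9) = 0x8FCA
k_5 = rotl(K, (3*5+13) mod 16) = rotl(K, 12) = 0x7E54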